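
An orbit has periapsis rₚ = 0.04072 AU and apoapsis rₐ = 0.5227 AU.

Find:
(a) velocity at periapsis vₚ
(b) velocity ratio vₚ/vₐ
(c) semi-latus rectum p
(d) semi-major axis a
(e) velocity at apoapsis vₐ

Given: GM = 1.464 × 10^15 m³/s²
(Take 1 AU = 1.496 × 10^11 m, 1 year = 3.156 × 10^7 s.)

Convert to SI: rₚ = 0.04072 AU = 6.09171e+09 m; rₐ = 0.5227 AU = 7.81959e+10 m.
(a) With a = (rₚ + rₐ)/2 = 4.21438e+10 m, vₚ = √(GM (2/rₚ − 1/a)) = √(1.464e+15 · (2/6.09171e+09 − 1/4.21438e+10)) m/s ≈ 667.8 m/s
(b) Conservation of angular momentum (rₚvₚ = rₐvₐ) gives vₚ/vₐ = rₐ/rₚ = 7.81959e+10/6.09171e+09 ≈ 12.84
(c) From a = (rₚ + rₐ)/2 = 4.21438e+10 m and e = (rₐ − rₚ)/(rₐ + rₚ) = 0.855454, p = a(1 − e²) = 4.21438e+10 · (1 − (0.855454)²) ≈ 1.13e+10 m
(d) a = (rₚ + rₐ)/2 = (6.09171e+09 + 7.81959e+10)/2 ≈ 4.214e+10 m
(e) With a = (rₚ + rₐ)/2 = 4.21438e+10 m, vₐ = √(GM (2/rₐ − 1/a)) = √(1.464e+15 · (2/7.81959e+10 − 1/4.21438e+10)) m/s ≈ 52.02 m/s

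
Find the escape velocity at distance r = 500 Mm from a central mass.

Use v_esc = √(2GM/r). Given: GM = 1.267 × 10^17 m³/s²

Convert to SI: r = 500 Mm = 5e+08 m.
Escape velocity comes from setting total energy to zero: ½v² − GM/r = 0 ⇒ v_esc = √(2GM / r).
v_esc = √(2 · 1.267e+17 / 5e+08) m/s ≈ 2.251e+04 m/s = 22.51 km/s.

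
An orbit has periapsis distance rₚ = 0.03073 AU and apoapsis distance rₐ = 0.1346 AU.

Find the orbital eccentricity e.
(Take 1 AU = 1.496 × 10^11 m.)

Convert to SI: rₚ = 0.03073 AU = 4.59721e+09 m; rₐ = 0.1346 AU = 2.01362e+10 m.
e = (rₐ − rₚ) / (rₐ + rₚ).
e = (2.01362e+10 − 4.59721e+09) / (2.01362e+10 + 4.59721e+09) = 1.5539e+10 / 2.47334e+10 ≈ 0.6283.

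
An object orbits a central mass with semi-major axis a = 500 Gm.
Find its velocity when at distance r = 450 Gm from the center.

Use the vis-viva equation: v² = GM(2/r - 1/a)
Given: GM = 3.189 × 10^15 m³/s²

Convert to SI: a = 500 Gm = 5e+11 m; r = 450 Gm = 4.5e+11 m.
Vis-viva: v = √(GM · (2/r − 1/a)).
2/r − 1/a = 2/4.5e+11 − 1/5e+11 = 2.44444e-12 m⁻¹.
v = √(3.189e+15 · 2.44444e-12) m/s ≈ 88.29 m/s = 88.29 m/s.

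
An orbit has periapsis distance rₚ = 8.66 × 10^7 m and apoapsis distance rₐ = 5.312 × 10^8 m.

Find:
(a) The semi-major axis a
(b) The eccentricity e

(a) a = (rₚ + rₐ) / 2 = (8.66e+07 + 5.312e+08) / 2 ≈ 3.089e+08 m = 3.089 × 10^8 m.
(b) e = (rₐ − rₚ) / (rₐ + rₚ) = (5.312e+08 − 8.66e+07) / (5.312e+08 + 8.66e+07) ≈ 0.7197.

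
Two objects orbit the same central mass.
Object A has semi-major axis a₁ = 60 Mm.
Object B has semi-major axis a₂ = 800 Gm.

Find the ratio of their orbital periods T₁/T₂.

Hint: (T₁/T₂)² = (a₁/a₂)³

Convert to SI: a₁ = 60 Mm = 6e+07 m; a₂ = 800 Gm = 8e+11 m.
From Kepler's third law, (T₁/T₂)² = (a₁/a₂)³, so T₁/T₂ = (a₁/a₂)^(3/2).
a₁/a₂ = 6e+07 / 8e+11 = 7.5e-05.
T₁/T₂ = (7.5e-05)^(3/2) ≈ 6.495e-07.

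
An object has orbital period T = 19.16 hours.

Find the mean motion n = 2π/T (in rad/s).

Convert to SI: T = 19.16 hours = 68976 s.
n = 2π / T.
n = 2π / 68976 s ≈ 9.109e-05 rad/s.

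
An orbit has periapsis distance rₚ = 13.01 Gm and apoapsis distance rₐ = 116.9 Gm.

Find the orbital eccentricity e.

Convert to SI: rₚ = 13.01 Gm = 1.301e+10 m; rₐ = 116.9 Gm = 1.169e+11 m.
e = (rₐ − rₚ) / (rₐ + rₚ).
e = (1.169e+11 − 1.301e+10) / (1.169e+11 + 1.301e+10) = 1.0389e+11 / 1.2991e+11 ≈ 0.7997.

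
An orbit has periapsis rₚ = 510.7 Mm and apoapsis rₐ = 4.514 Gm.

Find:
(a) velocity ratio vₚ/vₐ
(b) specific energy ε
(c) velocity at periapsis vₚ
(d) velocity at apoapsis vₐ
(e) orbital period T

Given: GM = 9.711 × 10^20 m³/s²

Convert to SI: rₚ = 510.7 Mm = 5.107e+08 m; rₐ = 4.514 Gm = 4.514e+09 m.
(a) Conservation of angular momentum (rₚvₚ = rₐvₐ) gives vₚ/vₐ = rₐ/rₚ = 4.514e+09/5.107e+08 ≈ 8.839
(b) With a = (rₚ + rₐ)/2 = 2.51235e+09 m, ε = −GM/(2a) = −9.711e+20/(2 · 2.51235e+09) J/kg ≈ -1.933e+11 J/kg
(c) With a = (rₚ + rₐ)/2 = 2.51235e+09 m, vₚ = √(GM (2/rₚ − 1/a)) = √(9.711e+20 · (2/5.107e+08 − 1/2.51235e+09)) m/s ≈ 1.848e+06 m/s
(d) With a = (rₚ + rₐ)/2 = 2.51235e+09 m, vₐ = √(GM (2/rₐ − 1/a)) = √(9.711e+20 · (2/4.514e+09 − 1/2.51235e+09)) m/s ≈ 2.091e+05 m/s
(e) With a = (rₚ + rₐ)/2 = 2.51235e+09 m, T = 2π √(a³/GM) = 2π √((2.51235e+09)³/9.711e+20) s ≈ 2.539e+04 s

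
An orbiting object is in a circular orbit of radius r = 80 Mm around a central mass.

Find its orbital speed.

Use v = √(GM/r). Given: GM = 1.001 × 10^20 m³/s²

Convert to SI: r = 80 Mm = 8e+07 m.
For a circular orbit, gravity supplies the centripetal force, so v = √(GM / r).
v = √(1.001e+20 / 8e+07) m/s ≈ 1.119e+06 m/s = 1119 km/s.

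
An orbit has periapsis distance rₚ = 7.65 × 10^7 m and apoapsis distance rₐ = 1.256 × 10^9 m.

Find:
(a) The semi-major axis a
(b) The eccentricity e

(a) a = (rₚ + rₐ) / 2 = (7.65e+07 + 1.256e+09) / 2 ≈ 6.662e+08 m = 6.662 × 10^8 m.
(b) e = (rₐ − rₚ) / (rₐ + rₚ) = (1.256e+09 − 7.65e+07) / (1.256e+09 + 7.65e+07) ≈ 0.8852.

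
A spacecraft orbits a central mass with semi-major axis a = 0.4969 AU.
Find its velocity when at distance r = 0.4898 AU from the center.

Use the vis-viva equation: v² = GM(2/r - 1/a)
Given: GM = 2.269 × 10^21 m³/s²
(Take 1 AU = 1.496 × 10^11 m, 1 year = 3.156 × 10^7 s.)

Convert to SI: a = 0.4969 AU = 7.43362e+10 m; r = 0.4898 AU = 7.32741e+10 m.
Vis-viva: v = √(GM · (2/r − 1/a)).
2/r − 1/a = 2/7.32741e+10 − 1/7.43362e+10 = 1.38424e-11 m⁻¹.
v = √(2.269e+21 · 1.38424e-11) m/s ≈ 1.772e+05 m/s = 37.39 AU/year.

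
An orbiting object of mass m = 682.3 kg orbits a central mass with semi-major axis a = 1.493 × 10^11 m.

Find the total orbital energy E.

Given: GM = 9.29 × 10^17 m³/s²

E = −GMm / (2a).
E = −9.29e+17 · 682.3 / (2 · 1.493e+11) J ≈ -2.123e+09 J = -2.123 GJ.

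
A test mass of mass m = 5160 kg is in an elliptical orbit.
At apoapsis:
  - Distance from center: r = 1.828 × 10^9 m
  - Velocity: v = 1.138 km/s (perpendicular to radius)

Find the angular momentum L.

Convert to SI: v = 1.138 km/s = 1138 m/s.
Since v is perpendicular to r, L = m · v · r.
L = 5160 · 1138 · 1.828e+09 kg·m²/s ≈ 1.073e+16 kg·m²/s.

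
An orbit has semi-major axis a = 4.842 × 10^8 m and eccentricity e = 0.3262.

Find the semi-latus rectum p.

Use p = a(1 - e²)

p = a (1 − e²).
p = 4.842e+08 · (1 − (0.3262)²) = 4.842e+08 · 0.893594 ≈ 4.327e+08 m = 4.327 × 10^8 m.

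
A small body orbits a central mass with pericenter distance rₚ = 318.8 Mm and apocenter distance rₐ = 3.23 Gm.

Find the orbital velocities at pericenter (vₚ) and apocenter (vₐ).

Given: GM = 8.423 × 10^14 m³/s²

Convert to SI: rₚ = 318.8 Mm = 3.188e+08 m; rₐ = 3.23 Gm = 3.23e+09 m.
Use the vis-viva equation v² = GM(2/r − 1/a) with a = (rₚ + rₐ)/2 = (3.188e+08 + 3.23e+09)/2 = 1.7744e+09 m.
vₚ = √(GM · (2/rₚ − 1/a)) = √(8.423e+14 · (2/3.188e+08 − 1/1.7744e+09)) m/s ≈ 2193 m/s = 2.193 km/s.
vₐ = √(GM · (2/rₐ − 1/a)) = √(8.423e+14 · (2/3.23e+09 − 1/1.7744e+09)) m/s ≈ 216.5 m/s = 216.5 m/s.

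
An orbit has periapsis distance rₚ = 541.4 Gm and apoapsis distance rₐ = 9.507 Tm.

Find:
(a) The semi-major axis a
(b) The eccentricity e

Convert to SI: rₚ = 541.4 Gm = 5.414e+11 m; rₐ = 9.507 Tm = 9.507e+12 m.
(a) a = (rₚ + rₐ) / 2 = (5.414e+11 + 9.507e+12) / 2 ≈ 5.024e+12 m = 5.024 Tm.
(b) e = (rₐ − rₚ) / (rₐ + rₚ) = (9.507e+12 − 5.414e+11) / (9.507e+12 + 5.414e+11) ≈ 0.8922.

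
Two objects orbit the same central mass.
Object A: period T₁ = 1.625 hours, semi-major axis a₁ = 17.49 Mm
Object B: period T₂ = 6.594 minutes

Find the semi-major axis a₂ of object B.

Convert to SI: T₁ = 1.625 hours = 5850 s; a₁ = 17.49 Mm = 1.749e+07 m; T₂ = 6.594 minutes = 395.64 s.
Kepler's third law: (T₁/T₂)² = (a₁/a₂)³ ⇒ a₂ = a₁ · (T₂/T₁)^(2/3).
T₂/T₁ = 395.64 / 5850 = 0.0676308.
a₂ = 1.749e+07 · (0.0676308)^(2/3) m ≈ 2.903e+06 m = 2.903 Mm.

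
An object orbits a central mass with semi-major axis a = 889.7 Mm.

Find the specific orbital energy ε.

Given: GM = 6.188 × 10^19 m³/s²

Convert to SI: a = 889.7 Mm = 8.897e+08 m.
ε = −GM / (2a).
ε = −6.188e+19 / (2 · 8.897e+08) J/kg ≈ -3.478e+10 J/kg = -34.78 GJ/kg.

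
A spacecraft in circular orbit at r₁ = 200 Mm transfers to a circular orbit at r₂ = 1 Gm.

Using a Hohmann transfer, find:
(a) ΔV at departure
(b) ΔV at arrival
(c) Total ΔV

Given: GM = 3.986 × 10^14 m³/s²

Convert to SI: r₁ = 200 Mm = 2e+08 m; r₂ = 1 Gm = 1e+09 m.
Transfer semi-major axis: a_t = (r₁ + r₂)/2 = (2e+08 + 1e+09)/2 = 6e+08 m.
Circular speeds: v₁ = √(GM/r₁) = 1411.74 m/s, v₂ = √(GM/r₂) = 631.348 m/s.
Transfer speeds (vis-viva v² = GM(2/r − 1/a_t)): v₁ᵗ = 1822.54 m/s, v₂ᵗ = 364.509 m/s.
(a) ΔV₁ = |v₁ᵗ − v₁| ≈ 410.8 m/s = 410.8 m/s.
(b) ΔV₂ = |v₂ − v₂ᵗ| ≈ 266.8 m/s = 266.8 m/s.
(c) ΔV_total = ΔV₁ + ΔV₂ ≈ 677.6 m/s = 677.6 m/s.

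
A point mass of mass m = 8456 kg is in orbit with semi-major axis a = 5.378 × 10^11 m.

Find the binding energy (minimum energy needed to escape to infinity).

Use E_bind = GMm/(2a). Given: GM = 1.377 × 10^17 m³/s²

Total orbital energy is E = −GMm/(2a); binding energy is E_bind = −E = GMm/(2a).
E_bind = 1.377e+17 · 8456 / (2 · 5.378e+11) J ≈ 1.083e+09 J = 1.083 GJ.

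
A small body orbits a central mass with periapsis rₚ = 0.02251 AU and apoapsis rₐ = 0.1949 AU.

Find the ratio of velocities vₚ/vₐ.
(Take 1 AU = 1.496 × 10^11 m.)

Convert to SI: rₚ = 0.02251 AU = 3.3675e+09 m; rₐ = 0.1949 AU = 2.9157e+10 m.
Conservation of angular momentum gives rₚvₚ = rₐvₐ, so vₚ/vₐ = rₐ/rₚ.
vₚ/vₐ = 2.9157e+10 / 3.3675e+09 ≈ 8.658.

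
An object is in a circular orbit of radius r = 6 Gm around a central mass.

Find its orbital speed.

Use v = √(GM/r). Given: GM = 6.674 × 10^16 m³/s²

Convert to SI: r = 6 Gm = 6e+09 m.
For a circular orbit, gravity supplies the centripetal force, so v = √(GM / r).
v = √(6.674e+16 / 6e+09) m/s ≈ 3335 m/s = 3.335 km/s.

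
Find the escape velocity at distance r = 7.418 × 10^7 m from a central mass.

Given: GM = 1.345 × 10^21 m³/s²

Escape velocity comes from setting total energy to zero: ½v² − GM/r = 0 ⇒ v_esc = √(2GM / r).
v_esc = √(2 · 1.345e+21 / 7.418e+07) m/s ≈ 6.022e+06 m/s = 6022 km/s.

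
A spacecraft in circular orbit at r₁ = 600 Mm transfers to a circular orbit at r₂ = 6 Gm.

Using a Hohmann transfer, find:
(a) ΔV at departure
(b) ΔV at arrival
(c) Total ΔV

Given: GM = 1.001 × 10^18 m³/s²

Convert to SI: r₁ = 600 Mm = 6e+08 m; r₂ = 6 Gm = 6e+09 m.
Transfer semi-major axis: a_t = (r₁ + r₂)/2 = (6e+08 + 6e+09)/2 = 3.3e+09 m.
Circular speeds: v₁ = √(GM/r₁) = 40845.2 m/s, v₂ = √(GM/r₂) = 12916.4 m/s.
Transfer speeds (vis-viva v² = GM(2/r − 1/a_t)): v₁ᵗ = 55075.7 m/s, v₂ᵗ = 5507.57 m/s.
(a) ΔV₁ = |v₁ᵗ − v₁| ≈ 1.423e+04 m/s = 14.23 km/s.
(b) ΔV₂ = |v₂ − v₂ᵗ| ≈ 7409 m/s = 7.409 km/s.
(c) ΔV_total = ΔV₁ + ΔV₂ ≈ 2.164e+04 m/s = 21.64 km/s.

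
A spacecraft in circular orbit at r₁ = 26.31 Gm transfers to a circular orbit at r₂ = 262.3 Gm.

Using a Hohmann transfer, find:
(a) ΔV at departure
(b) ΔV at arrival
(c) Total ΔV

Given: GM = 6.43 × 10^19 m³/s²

Convert to SI: r₁ = 26.31 Gm = 2.631e+10 m; r₂ = 262.3 Gm = 2.623e+11 m.
Transfer semi-major axis: a_t = (r₁ + r₂)/2 = (2.631e+10 + 2.623e+11)/2 = 1.44305e+11 m.
Circular speeds: v₁ = √(GM/r₁) = 49436.2 m/s, v₂ = √(GM/r₂) = 15656.9 m/s.
Transfer speeds (vis-viva v² = GM(2/r − 1/a_t)): v₁ᵗ = 66650.5 m/s, v₂ᵗ = 6685.38 m/s.
(a) ΔV₁ = |v₁ᵗ − v₁| ≈ 1.721e+04 m/s = 17.21 km/s.
(b) ΔV₂ = |v₂ − v₂ᵗ| ≈ 8972 m/s = 8.972 km/s.
(c) ΔV_total = ΔV₁ + ΔV₂ ≈ 2.619e+04 m/s = 26.19 km/s.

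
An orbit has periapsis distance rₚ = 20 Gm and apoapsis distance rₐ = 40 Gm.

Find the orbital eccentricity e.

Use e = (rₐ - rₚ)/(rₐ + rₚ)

Convert to SI: rₚ = 20 Gm = 2e+10 m; rₐ = 40 Gm = 4e+10 m.
e = (rₐ − rₚ) / (rₐ + rₚ).
e = (4e+10 − 2e+10) / (4e+10 + 2e+10) = 2e+10 / 6e+10 ≈ 0.3333.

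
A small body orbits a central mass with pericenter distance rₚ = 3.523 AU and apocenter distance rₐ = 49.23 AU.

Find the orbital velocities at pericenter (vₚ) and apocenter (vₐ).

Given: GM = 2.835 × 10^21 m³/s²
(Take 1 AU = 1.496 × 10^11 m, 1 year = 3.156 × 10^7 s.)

Convert to SI: rₚ = 3.523 AU = 5.27041e+11 m; rₐ = 49.23 AU = 7.36481e+12 m.
Use the vis-viva equation v² = GM(2/r − 1/a) with a = (rₚ + rₐ)/2 = (5.27041e+11 + 7.36481e+12)/2 = 3.94592e+12 m.
vₚ = √(GM · (2/rₚ − 1/a)) = √(2.835e+21 · (2/5.27041e+11 − 1/3.94592e+12)) m/s ≈ 1.002e+05 m/s = 21.14 AU/year.
vₐ = √(GM · (2/rₐ − 1/a)) = √(2.835e+21 · (2/7.36481e+12 − 1/3.94592e+12)) m/s ≈ 7170 m/s = 1.513 AU/year.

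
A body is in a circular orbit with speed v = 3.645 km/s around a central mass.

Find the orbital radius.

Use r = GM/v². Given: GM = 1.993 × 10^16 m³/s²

Convert to SI: v = 3.645 km/s = 3645 m/s.
For a circular orbit, v² = GM / r, so r = GM / v².
r = 1.993e+16 / (3645)² m ≈ 1.5e+09 m = 1.5 Gm.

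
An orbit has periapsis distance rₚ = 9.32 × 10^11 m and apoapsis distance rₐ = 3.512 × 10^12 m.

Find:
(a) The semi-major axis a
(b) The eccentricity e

(a) a = (rₚ + rₐ) / 2 = (9.32e+11 + 3.512e+12) / 2 ≈ 2.222e+12 m = 2.222 × 10^12 m.
(b) e = (rₐ − rₚ) / (rₐ + rₚ) = (3.512e+12 − 9.32e+11) / (3.512e+12 + 9.32e+11) ≈ 0.5806.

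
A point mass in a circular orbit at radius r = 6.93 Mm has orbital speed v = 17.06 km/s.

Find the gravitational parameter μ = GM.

Convert to SI: r = 6.93 Mm = 6.93e+06 m; v = 17.06 km/s = 17060 m/s.
For a circular orbit v² = GM/r, so GM = v² · r.
GM = (17060)² · 6.93e+06 m³/s² ≈ 2.017e+15 m³/s² = 2.017 × 10^15 m³/s².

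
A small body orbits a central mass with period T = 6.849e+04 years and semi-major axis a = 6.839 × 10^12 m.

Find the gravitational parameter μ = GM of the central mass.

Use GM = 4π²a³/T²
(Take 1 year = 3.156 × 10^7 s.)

Convert to SI: T = 6.849e+04 years = 2.16154e+12 s.
GM = 4π² · a³ / T².
GM = 4π² · (6.839e+12)³ / (2.16154e+12)² m³/s² ≈ 2.703e+15 m³/s² = 2.703 × 10^15 m³/s².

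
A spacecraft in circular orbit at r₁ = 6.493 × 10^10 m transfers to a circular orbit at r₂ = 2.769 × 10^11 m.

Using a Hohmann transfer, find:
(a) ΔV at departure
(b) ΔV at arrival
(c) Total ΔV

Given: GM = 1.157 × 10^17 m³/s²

Transfer semi-major axis: a_t = (r₁ + r₂)/2 = (6.493e+10 + 2.769e+11)/2 = 1.70915e+11 m.
Circular speeds: v₁ = √(GM/r₁) = 1334.89 m/s, v₂ = √(GM/r₂) = 646.406 m/s.
Transfer speeds (vis-viva v² = GM(2/r − 1/a_t)): v₁ᵗ = 1699.09 m/s, v₂ᵗ = 398.417 m/s.
(a) ΔV₁ = |v₁ᵗ − v₁| ≈ 364.2 m/s = 364.2 m/s.
(b) ΔV₂ = |v₂ − v₂ᵗ| ≈ 248 m/s = 248 m/s.
(c) ΔV_total = ΔV₁ + ΔV₂ ≈ 612.2 m/s = 612.2 m/s.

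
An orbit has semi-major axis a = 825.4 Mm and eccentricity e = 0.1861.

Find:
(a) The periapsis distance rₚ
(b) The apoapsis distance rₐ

Convert to SI: a = 825.4 Mm = 8.254e+08 m.
(a) rₚ = a(1 − e) = 8.254e+08 · (1 − 0.1861) = 8.254e+08 · 0.8139 ≈ 6.718e+08 m = 671.8 Mm.
(b) rₐ = a(1 + e) = 8.254e+08 · (1 + 0.1861) = 8.254e+08 · 1.1861 ≈ 9.79e+08 m = 979 Mm.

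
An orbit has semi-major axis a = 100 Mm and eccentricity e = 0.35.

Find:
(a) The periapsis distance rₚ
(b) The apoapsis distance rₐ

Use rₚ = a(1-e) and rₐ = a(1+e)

Convert to SI: a = 100 Mm = 1e+08 m.
(a) rₚ = a(1 − e) = 1e+08 · (1 − 0.35) = 1e+08 · 0.65 ≈ 6.5e+07 m = 65 Mm.
(b) rₐ = a(1 + e) = 1e+08 · (1 + 0.35) = 1e+08 · 1.35 ≈ 1.35e+08 m = 135 Mm.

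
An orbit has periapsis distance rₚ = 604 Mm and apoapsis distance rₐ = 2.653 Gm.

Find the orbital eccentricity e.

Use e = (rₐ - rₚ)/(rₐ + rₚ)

Convert to SI: rₚ = 604 Mm = 6.04e+08 m; rₐ = 2.653 Gm = 2.653e+09 m.
e = (rₐ − rₚ) / (rₐ + rₚ).
e = (2.653e+09 − 6.04e+08) / (2.653e+09 + 6.04e+08) = 2.049e+09 / 3.257e+09 ≈ 0.6291.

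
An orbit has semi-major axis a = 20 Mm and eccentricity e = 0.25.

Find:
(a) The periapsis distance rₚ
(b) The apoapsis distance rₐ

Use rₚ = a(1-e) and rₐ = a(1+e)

Convert to SI: a = 20 Mm = 2e+07 m.
(a) rₚ = a(1 − e) = 2e+07 · (1 − 0.25) = 2e+07 · 0.75 ≈ 1.5e+07 m = 15 Mm.
(b) rₐ = a(1 + e) = 2e+07 · (1 + 0.25) = 2e+07 · 1.25 ≈ 2.5e+07 m = 25 Mm.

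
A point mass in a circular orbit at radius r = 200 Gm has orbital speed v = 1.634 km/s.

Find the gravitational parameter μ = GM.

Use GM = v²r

Convert to SI: r = 200 Gm = 2e+11 m; v = 1.634 km/s = 1634 m/s.
For a circular orbit v² = GM/r, so GM = v² · r.
GM = (1634)² · 2e+11 m³/s² ≈ 5.34e+17 m³/s² = 5.34 × 10^17 m³/s².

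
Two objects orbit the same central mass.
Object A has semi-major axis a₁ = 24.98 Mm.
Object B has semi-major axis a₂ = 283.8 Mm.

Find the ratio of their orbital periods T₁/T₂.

Convert to SI: a₁ = 24.98 Mm = 2.498e+07 m; a₂ = 283.8 Mm = 2.838e+08 m.
From Kepler's third law, (T₁/T₂)² = (a₁/a₂)³, so T₁/T₂ = (a₁/a₂)^(3/2).
a₁/a₂ = 2.498e+07 / 2.838e+08 = 0.0880197.
T₁/T₂ = (0.0880197)^(3/2) ≈ 0.02611.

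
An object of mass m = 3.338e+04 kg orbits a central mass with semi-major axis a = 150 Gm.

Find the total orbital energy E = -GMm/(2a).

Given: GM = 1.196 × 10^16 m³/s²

Convert to SI: a = 150 Gm = 1.5e+11 m.
E = −GMm / (2a).
E = −1.196e+16 · 3.338e+04 / (2 · 1.5e+11) J ≈ -1.331e+09 J = -1.331 GJ.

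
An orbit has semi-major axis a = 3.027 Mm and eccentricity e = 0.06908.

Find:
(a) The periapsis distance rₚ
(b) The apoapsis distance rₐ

Convert to SI: a = 3.027 Mm = 3.027e+06 m.
(a) rₚ = a(1 − e) = 3.027e+06 · (1 − 0.06908) = 3.027e+06 · 0.93092 ≈ 2.818e+06 m = 2.818 Mm.
(b) rₐ = a(1 + e) = 3.027e+06 · (1 + 0.06908) = 3.027e+06 · 1.06908 ≈ 3.236e+06 m = 3.236 Mm.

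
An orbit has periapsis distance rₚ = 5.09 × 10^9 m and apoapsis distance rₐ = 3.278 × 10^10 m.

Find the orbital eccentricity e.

e = (rₐ − rₚ) / (rₐ + rₚ).
e = (3.278e+10 − 5.09e+09) / (3.278e+10 + 5.09e+09) = 2.769e+10 / 3.787e+10 ≈ 0.7312.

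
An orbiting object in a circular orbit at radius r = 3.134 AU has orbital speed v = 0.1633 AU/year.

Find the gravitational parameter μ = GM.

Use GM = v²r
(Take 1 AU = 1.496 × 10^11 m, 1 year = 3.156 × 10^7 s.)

Convert to SI: r = 3.134 AU = 4.68846e+11 m; v = 0.1633 AU/year = 774.071 m/s.
For a circular orbit v² = GM/r, so GM = v² · r.
GM = (774.071)² · 4.68846e+11 m³/s² ≈ 2.809e+17 m³/s² = 2.809 × 10^17 m³/s².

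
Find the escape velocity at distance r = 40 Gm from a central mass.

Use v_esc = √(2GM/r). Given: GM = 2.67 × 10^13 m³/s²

Convert to SI: r = 40 Gm = 4e+10 m.
Escape velocity comes from setting total energy to zero: ½v² − GM/r = 0 ⇒ v_esc = √(2GM / r).
v_esc = √(2 · 2.67e+13 / 4e+10) m/s ≈ 36.54 m/s = 36.54 m/s.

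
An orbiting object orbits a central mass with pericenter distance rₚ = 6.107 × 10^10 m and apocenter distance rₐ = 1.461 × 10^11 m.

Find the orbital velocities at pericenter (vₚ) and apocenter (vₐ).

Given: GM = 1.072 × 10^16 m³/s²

Use the vis-viva equation v² = GM(2/r − 1/a) with a = (rₚ + rₐ)/2 = (6.107e+10 + 1.461e+11)/2 = 1.03585e+11 m.
vₚ = √(GM · (2/rₚ − 1/a)) = √(1.072e+16 · (2/6.107e+10 − 1/1.03585e+11)) m/s ≈ 497.6 m/s = 497.6 m/s.
vₐ = √(GM · (2/rₐ − 1/a)) = √(1.072e+16 · (2/1.461e+11 − 1/1.03585e+11)) m/s ≈ 208 m/s = 208 m/s.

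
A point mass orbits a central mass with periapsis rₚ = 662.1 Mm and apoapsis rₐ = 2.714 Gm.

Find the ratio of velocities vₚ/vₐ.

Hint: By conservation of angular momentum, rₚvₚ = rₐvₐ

Convert to SI: rₚ = 662.1 Mm = 6.621e+08 m; rₐ = 2.714 Gm = 2.714e+09 m.
Conservation of angular momentum gives rₚvₚ = rₐvₐ, so vₚ/vₐ = rₐ/rₚ.
vₚ/vₐ = 2.714e+09 / 6.621e+08 ≈ 4.099.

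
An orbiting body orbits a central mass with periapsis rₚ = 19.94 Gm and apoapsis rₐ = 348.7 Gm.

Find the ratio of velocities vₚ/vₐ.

Convert to SI: rₚ = 19.94 Gm = 1.994e+10 m; rₐ = 348.7 Gm = 3.487e+11 m.
Conservation of angular momentum gives rₚvₚ = rₐvₐ, so vₚ/vₐ = rₐ/rₚ.
vₚ/vₐ = 3.487e+11 / 1.994e+10 ≈ 17.49.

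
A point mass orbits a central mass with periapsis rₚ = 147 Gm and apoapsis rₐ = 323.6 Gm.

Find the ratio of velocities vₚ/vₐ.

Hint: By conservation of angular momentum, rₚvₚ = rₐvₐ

Convert to SI: rₚ = 147 Gm = 1.47e+11 m; rₐ = 323.6 Gm = 3.236e+11 m.
Conservation of angular momentum gives rₚvₚ = rₐvₐ, so vₚ/vₐ = rₐ/rₚ.
vₚ/vₐ = 3.236e+11 / 1.47e+11 ≈ 2.201.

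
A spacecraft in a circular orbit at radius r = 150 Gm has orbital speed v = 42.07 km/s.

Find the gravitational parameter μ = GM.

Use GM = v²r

Convert to SI: r = 150 Gm = 1.5e+11 m; v = 42.07 km/s = 42070 m/s.
For a circular orbit v² = GM/r, so GM = v² · r.
GM = (42070)² · 1.5e+11 m³/s² ≈ 2.655e+20 m³/s² = 2.655 × 10^20 m³/s².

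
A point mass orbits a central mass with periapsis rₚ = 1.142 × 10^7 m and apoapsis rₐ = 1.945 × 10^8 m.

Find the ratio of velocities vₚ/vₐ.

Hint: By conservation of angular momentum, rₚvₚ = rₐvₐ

Conservation of angular momentum gives rₚvₚ = rₐvₐ, so vₚ/vₐ = rₐ/rₚ.
vₚ/vₐ = 1.945e+08 / 1.142e+07 ≈ 17.03.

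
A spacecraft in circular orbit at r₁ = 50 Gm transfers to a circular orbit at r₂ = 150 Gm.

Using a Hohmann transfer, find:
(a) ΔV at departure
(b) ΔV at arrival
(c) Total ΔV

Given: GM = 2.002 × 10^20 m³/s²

Convert to SI: r₁ = 50 Gm = 5e+10 m; r₂ = 150 Gm = 1.5e+11 m.
Transfer semi-major axis: a_t = (r₁ + r₂)/2 = (5e+10 + 1.5e+11)/2 = 1e+11 m.
Circular speeds: v₁ = √(GM/r₁) = 63277.2 m/s, v₂ = √(GM/r₂) = 36533.1 m/s.
Transfer speeds (vis-viva v² = GM(2/r − 1/a_t)): v₁ᵗ = 77498.4 m/s, v₂ᵗ = 25832.8 m/s.
(a) ΔV₁ = |v₁ᵗ − v₁| ≈ 1.422e+04 m/s = 14.22 km/s.
(b) ΔV₂ = |v₂ − v₂ᵗ| ≈ 1.07e+04 m/s = 10.7 km/s.
(c) ΔV_total = ΔV₁ + ΔV₂ ≈ 2.492e+04 m/s = 24.92 km/s.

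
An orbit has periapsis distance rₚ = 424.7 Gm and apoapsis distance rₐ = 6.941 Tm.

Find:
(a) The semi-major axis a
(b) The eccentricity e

Convert to SI: rₚ = 424.7 Gm = 4.247e+11 m; rₐ = 6.941 Tm = 6.941e+12 m.
(a) a = (rₚ + rₐ) / 2 = (4.247e+11 + 6.941e+12) / 2 ≈ 3.683e+12 m = 3.683 Tm.
(b) e = (rₐ − rₚ) / (rₐ + rₚ) = (6.941e+12 − 4.247e+11) / (6.941e+12 + 4.247e+11) ≈ 0.8847.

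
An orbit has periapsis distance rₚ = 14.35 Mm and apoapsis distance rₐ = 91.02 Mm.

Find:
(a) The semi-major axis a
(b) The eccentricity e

Convert to SI: rₚ = 14.35 Mm = 1.435e+07 m; rₐ = 91.02 Mm = 9.102e+07 m.
(a) a = (rₚ + rₐ) / 2 = (1.435e+07 + 9.102e+07) / 2 ≈ 5.268e+07 m = 52.69 Mm.
(b) e = (rₐ − rₚ) / (rₐ + rₚ) = (9.102e+07 − 1.435e+07) / (9.102e+07 + 1.435e+07) ≈ 0.7276.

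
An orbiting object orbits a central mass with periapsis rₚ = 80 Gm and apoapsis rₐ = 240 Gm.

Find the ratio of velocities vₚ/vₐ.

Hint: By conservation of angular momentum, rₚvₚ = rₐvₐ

Convert to SI: rₚ = 80 Gm = 8e+10 m; rₐ = 240 Gm = 2.4e+11 m.
Conservation of angular momentum gives rₚvₚ = rₐvₐ, so vₚ/vₐ = rₐ/rₚ.
vₚ/vₐ = 2.4e+11 / 8e+10 ≈ 3.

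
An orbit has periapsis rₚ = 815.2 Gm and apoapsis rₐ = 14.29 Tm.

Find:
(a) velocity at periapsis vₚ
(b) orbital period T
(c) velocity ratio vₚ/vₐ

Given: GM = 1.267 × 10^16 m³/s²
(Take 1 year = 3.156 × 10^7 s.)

Convert to SI: rₚ = 815.2 Gm = 8.152e+11 m; rₐ = 14.29 Tm = 1.429e+13 m.
(a) With a = (rₚ + rₐ)/2 = 7.5526e+12 m, vₚ = √(GM (2/rₚ − 1/a)) = √(1.267e+16 · (2/8.152e+11 − 1/7.5526e+12)) m/s ≈ 171.5 m/s
(b) With a = (rₚ + rₐ)/2 = 7.5526e+12 m, T = 2π √(a³/GM) = 2π √((7.5526e+12)³/1.267e+16) s ≈ 1.159e+12 s
(c) Conservation of angular momentum (rₚvₚ = rₐvₐ) gives vₚ/vₐ = rₐ/rₚ = 1.429e+13/8.152e+11 ≈ 17.53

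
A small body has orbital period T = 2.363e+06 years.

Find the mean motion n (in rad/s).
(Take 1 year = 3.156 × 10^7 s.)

Convert to SI: T = 2.363e+06 years = 7.45763e+13 s.
n = 2π / T.
n = 2π / 7.45763e+13 s ≈ 8.425e-14 rad/s.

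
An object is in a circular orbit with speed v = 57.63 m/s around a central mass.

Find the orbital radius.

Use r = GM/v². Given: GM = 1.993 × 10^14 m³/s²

For a circular orbit, v² = GM / r, so r = GM / v².
r = 1.993e+14 / (57.63)² m ≈ 6.001e+10 m = 60.01 Gm.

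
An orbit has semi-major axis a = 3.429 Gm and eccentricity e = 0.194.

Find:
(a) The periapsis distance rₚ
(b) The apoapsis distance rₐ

Convert to SI: a = 3.429 Gm = 3.429e+09 m.
(a) rₚ = a(1 − e) = 3.429e+09 · (1 − 0.194) = 3.429e+09 · 0.806 ≈ 2.764e+09 m = 2.764 Gm.
(b) rₐ = a(1 + e) = 3.429e+09 · (1 + 0.194) = 3.429e+09 · 1.194 ≈ 4.094e+09 m = 4.094 Gm.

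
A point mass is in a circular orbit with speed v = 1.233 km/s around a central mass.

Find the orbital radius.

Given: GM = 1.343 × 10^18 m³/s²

Convert to SI: v = 1.233 km/s = 1233 m/s.
For a circular orbit, v² = GM / r, so r = GM / v².
r = 1.343e+18 / (1233)² m ≈ 8.834e+11 m = 8.834 × 10^11 m.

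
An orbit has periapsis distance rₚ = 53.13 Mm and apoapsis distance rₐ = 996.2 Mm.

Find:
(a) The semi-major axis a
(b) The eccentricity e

Convert to SI: rₚ = 53.13 Mm = 5.313e+07 m; rₐ = 996.2 Mm = 9.962e+08 m.
(a) a = (rₚ + rₐ) / 2 = (5.313e+07 + 9.962e+08) / 2 ≈ 5.247e+08 m = 524.7 Mm.
(b) e = (rₐ − rₚ) / (rₐ + rₚ) = (9.962e+08 − 5.313e+07) / (9.962e+08 + 5.313e+07) ≈ 0.8987.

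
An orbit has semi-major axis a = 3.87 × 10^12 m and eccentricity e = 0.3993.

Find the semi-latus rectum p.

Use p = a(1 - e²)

p = a (1 − e²).
p = 3.87e+12 · (1 − (0.3993)²) = 3.87e+12 · 0.84056 ≈ 3.253e+12 m = 3.253 × 10^12 m.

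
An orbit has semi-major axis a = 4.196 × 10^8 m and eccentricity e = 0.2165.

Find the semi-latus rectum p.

p = a (1 − e²).
p = 4.196e+08 · (1 − (0.2165)²) = 4.196e+08 · 0.953128 ≈ 3.999e+08 m = 3.999 × 10^8 m.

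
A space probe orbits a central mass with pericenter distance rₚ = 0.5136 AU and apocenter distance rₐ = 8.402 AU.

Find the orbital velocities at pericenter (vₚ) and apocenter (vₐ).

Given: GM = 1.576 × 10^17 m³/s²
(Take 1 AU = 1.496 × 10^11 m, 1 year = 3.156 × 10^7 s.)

Convert to SI: rₚ = 0.5136 AU = 7.68346e+10 m; rₐ = 8.402 AU = 1.25694e+12 m.
Use the vis-viva equation v² = GM(2/r − 1/a) with a = (rₚ + rₐ)/2 = (7.68346e+10 + 1.25694e+12)/2 = 6.66887e+11 m.
vₚ = √(GM · (2/rₚ − 1/a)) = √(1.576e+17 · (2/7.68346e+10 − 1/6.66887e+11)) m/s ≈ 1966 m/s = 0.4148 AU/year.
vₐ = √(GM · (2/rₐ − 1/a)) = √(1.576e+17 · (2/1.25694e+12 − 1/6.66887e+11)) m/s ≈ 120.2 m/s = 0.02536 AU/year.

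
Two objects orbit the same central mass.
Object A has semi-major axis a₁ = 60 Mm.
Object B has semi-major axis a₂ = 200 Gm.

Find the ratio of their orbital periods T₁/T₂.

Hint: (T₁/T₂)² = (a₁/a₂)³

Convert to SI: a₁ = 60 Mm = 6e+07 m; a₂ = 200 Gm = 2e+11 m.
From Kepler's third law, (T₁/T₂)² = (a₁/a₂)³, so T₁/T₂ = (a₁/a₂)^(3/2).
a₁/a₂ = 6e+07 / 2e+11 = 0.0003.
T₁/T₂ = (0.0003)^(3/2) ≈ 5.196e-06.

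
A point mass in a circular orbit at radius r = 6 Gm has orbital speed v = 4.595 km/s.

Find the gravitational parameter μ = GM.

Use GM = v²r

Convert to SI: r = 6 Gm = 6e+09 m; v = 4.595 km/s = 4595 m/s.
For a circular orbit v² = GM/r, so GM = v² · r.
GM = (4595)² · 6e+09 m³/s² ≈ 1.267e+17 m³/s² = 1.267 × 10^17 m³/s².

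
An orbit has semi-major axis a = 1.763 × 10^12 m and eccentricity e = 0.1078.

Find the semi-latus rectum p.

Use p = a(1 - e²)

p = a (1 − e²).
p = 1.763e+12 · (1 − (0.1078)²) = 1.763e+12 · 0.988379 ≈ 1.743e+12 m = 1.743 × 10^12 m.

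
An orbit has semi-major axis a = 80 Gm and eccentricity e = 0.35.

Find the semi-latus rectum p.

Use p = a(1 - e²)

Convert to SI: a = 80 Gm = 8e+10 m.
p = a (1 − e²).
p = 8e+10 · (1 − (0.35)²) = 8e+10 · 0.8775 ≈ 7.02e+10 m = 70.2 Gm.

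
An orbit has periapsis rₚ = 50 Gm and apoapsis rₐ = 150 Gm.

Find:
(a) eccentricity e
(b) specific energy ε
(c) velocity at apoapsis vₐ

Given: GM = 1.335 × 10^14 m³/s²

Convert to SI: rₚ = 50 Gm = 5e+10 m; rₐ = 150 Gm = 1.5e+11 m.
(a) e = (rₐ − rₚ)/(rₐ + rₚ) = (1.5e+11 − 5e+10)/(1.5e+11 + 5e+10) ≈ 0.5
(b) With a = (rₚ + rₐ)/2 = 1e+11 m, ε = −GM/(2a) = −1.335e+14/(2 · 1e+11) J/kg ≈ -667.5 J/kg
(c) With a = (rₚ + rₐ)/2 = 1e+11 m, vₐ = √(GM (2/rₐ − 1/a)) = √(1.335e+14 · (2/1.5e+11 − 1/1e+11)) m/s ≈ 21.1 m/s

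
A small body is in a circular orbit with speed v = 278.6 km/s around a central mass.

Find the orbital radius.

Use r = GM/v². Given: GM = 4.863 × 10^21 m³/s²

Convert to SI: v = 278.6 km/s = 278600 m/s.
For a circular orbit, v² = GM / r, so r = GM / v².
r = 4.863e+21 / (278600)² m ≈ 6.265e+10 m = 62.65 Gm.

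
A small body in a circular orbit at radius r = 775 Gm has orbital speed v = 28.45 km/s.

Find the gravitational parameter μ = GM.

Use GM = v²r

Convert to SI: r = 775 Gm = 7.75e+11 m; v = 28.45 km/s = 28450 m/s.
For a circular orbit v² = GM/r, so GM = v² · r.
GM = (28450)² · 7.75e+11 m³/s² ≈ 6.273e+20 m³/s² = 6.273 × 10^20 m³/s².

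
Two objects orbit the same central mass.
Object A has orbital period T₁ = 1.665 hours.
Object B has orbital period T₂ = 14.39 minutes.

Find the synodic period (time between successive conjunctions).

Convert to SI: T₁ = 1.665 hours = 5994 s; T₂ = 14.39 minutes = 863.4 s.
T_syn = |T₁ · T₂ / (T₁ − T₂)|.
T_syn = |5994 · 863.4 / (5994 − 863.4)| s ≈ 1009 s = 16.81 minutes.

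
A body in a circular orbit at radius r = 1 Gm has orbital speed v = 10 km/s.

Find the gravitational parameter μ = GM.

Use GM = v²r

Convert to SI: r = 1 Gm = 1e+09 m; v = 10 km/s = 10000 m/s.
For a circular orbit v² = GM/r, so GM = v² · r.
GM = (10000)² · 1e+09 m³/s² ≈ 1e+17 m³/s² = 1 × 10^17 m³/s².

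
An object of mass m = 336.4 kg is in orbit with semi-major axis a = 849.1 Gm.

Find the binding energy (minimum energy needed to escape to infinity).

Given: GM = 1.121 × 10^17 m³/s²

Convert to SI: a = 849.1 Gm = 8.491e+11 m.
Total orbital energy is E = −GMm/(2a); binding energy is E_bind = −E = GMm/(2a).
E_bind = 1.121e+17 · 336.4 / (2 · 8.491e+11) J ≈ 2.221e+07 J = 22.21 MJ.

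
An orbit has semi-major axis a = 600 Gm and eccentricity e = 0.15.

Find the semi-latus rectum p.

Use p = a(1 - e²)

Convert to SI: a = 600 Gm = 6e+11 m.
p = a (1 − e²).
p = 6e+11 · (1 − (0.15)²) = 6e+11 · 0.9775 ≈ 5.865e+11 m = 586.5 Gm.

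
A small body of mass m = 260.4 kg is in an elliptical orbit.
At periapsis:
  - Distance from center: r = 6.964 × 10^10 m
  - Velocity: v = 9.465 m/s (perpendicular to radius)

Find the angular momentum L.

Since v is perpendicular to r, L = m · v · r.
L = 260.4 · 9.465 · 6.964e+10 kg·m²/s ≈ 1.716e+14 kg·m²/s.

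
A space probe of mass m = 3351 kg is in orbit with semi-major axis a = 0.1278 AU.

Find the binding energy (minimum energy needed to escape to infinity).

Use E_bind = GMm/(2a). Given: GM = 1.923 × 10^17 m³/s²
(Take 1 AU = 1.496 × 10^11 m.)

Convert to SI: a = 0.1278 AU = 1.91189e+10 m.
Total orbital energy is E = −GMm/(2a); binding energy is E_bind = −E = GMm/(2a).
E_bind = 1.923e+17 · 3351 / (2 · 1.91189e+10) J ≈ 1.685e+10 J = 16.85 GJ.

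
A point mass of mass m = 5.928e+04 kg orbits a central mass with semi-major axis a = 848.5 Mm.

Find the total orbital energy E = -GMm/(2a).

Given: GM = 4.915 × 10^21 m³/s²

Convert to SI: a = 848.5 Mm = 8.485e+08 m.
E = −GMm / (2a).
E = −4.915e+21 · 5.928e+04 / (2 · 8.485e+08) J ≈ -1.717e+17 J = -171.7 PJ.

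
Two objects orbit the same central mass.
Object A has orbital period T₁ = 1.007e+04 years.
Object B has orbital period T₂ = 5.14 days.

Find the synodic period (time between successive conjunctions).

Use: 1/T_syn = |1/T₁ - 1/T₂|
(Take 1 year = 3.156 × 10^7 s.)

Convert to SI: T₁ = 1.007e+04 years = 3.17809e+11 s; T₂ = 5.14 days = 444096 s.
T_syn = |T₁ · T₂ / (T₁ − T₂)|.
T_syn = |3.17809e+11 · 444096 / (3.17809e+11 − 444096)| s ≈ 4.441e+05 s = 5.14 days.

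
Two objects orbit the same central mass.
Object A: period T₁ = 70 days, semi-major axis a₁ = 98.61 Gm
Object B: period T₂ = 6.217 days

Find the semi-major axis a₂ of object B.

Convert to SI: T₁ = 70 days = 6.048e+06 s; a₁ = 98.61 Gm = 9.861e+10 m; T₂ = 6.217 days = 537149 s.
Kepler's third law: (T₁/T₂)² = (a₁/a₂)³ ⇒ a₂ = a₁ · (T₂/T₁)^(2/3).
T₂/T₁ = 537149 / 6.048e+06 = 0.0888143.
a₂ = 9.861e+10 · (0.0888143)^(2/3) m ≈ 1.963e+10 m = 19.63 Gm.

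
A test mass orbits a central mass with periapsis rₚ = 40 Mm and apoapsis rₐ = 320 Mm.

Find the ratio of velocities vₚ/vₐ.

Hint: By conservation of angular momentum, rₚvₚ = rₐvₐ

Convert to SI: rₚ = 40 Mm = 4e+07 m; rₐ = 320 Mm = 3.2e+08 m.
Conservation of angular momentum gives rₚvₚ = rₐvₐ, so vₚ/vₐ = rₐ/rₚ.
vₚ/vₐ = 3.2e+08 / 4e+07 ≈ 8.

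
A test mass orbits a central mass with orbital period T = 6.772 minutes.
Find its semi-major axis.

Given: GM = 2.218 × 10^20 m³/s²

Convert to SI: T = 6.772 minutes = 406.32 s.
Invert Kepler's third law: a = (GM · T² / (4π²))^(1/3).
Substituting T = 406.32 s and GM = 2.218e+20 m³/s²:
a = (2.218e+20 · (406.32)² / (4π²))^(1/3) m
a ≈ 9.752e+07 m = 97.52 Mm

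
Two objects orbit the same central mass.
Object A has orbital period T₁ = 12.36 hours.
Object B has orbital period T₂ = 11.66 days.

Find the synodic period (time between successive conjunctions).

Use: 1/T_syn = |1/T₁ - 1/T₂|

Convert to SI: T₁ = 12.36 hours = 44496 s; T₂ = 11.66 days = 1.00742e+06 s.
T_syn = |T₁ · T₂ / (T₁ − T₂)|.
T_syn = |44496 · 1.00742e+06 / (44496 − 1.00742e+06)| s ≈ 4.655e+04 s = 12.93 hours.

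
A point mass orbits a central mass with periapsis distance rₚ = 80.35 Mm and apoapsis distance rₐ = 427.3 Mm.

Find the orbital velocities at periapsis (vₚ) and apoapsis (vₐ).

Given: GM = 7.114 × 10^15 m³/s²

Convert to SI: rₚ = 80.35 Mm = 8.035e+07 m; rₐ = 427.3 Mm = 4.273e+08 m.
Use the vis-viva equation v² = GM(2/r − 1/a) with a = (rₚ + rₐ)/2 = (8.035e+07 + 4.273e+08)/2 = 2.53825e+08 m.
vₚ = √(GM · (2/rₚ − 1/a)) = √(7.114e+15 · (2/8.035e+07 − 1/2.53825e+08)) m/s ≈ 1.221e+04 m/s = 12.21 km/s.
vₐ = √(GM · (2/rₐ − 1/a)) = √(7.114e+15 · (2/4.273e+08 − 1/2.53825e+08)) m/s ≈ 2296 m/s = 2.296 km/s.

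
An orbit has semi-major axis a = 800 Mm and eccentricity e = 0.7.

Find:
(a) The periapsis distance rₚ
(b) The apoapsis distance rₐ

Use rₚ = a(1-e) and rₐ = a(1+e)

Convert to SI: a = 800 Mm = 8e+08 m.
(a) rₚ = a(1 − e) = 8e+08 · (1 − 0.7) = 8e+08 · 0.3 ≈ 2.4e+08 m = 240 Mm.
(b) rₐ = a(1 + e) = 8e+08 · (1 + 0.7) = 8e+08 · 1.7 ≈ 1.36e+09 m = 1.36 Gm.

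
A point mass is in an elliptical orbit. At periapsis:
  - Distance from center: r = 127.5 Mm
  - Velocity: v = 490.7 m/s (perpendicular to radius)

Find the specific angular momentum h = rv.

Convert to SI: r = 127.5 Mm = 1.275e+08 m.
With v perpendicular to r, h = r · v.
h = 1.275e+08 · 490.7 m²/s ≈ 6.256e+10 m²/s.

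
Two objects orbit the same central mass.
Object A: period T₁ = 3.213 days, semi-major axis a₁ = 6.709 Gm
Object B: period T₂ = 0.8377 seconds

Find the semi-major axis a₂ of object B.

Convert to SI: T₁ = 3.213 days = 277603 s; a₁ = 6.709 Gm = 6.709e+09 m.
Kepler's third law: (T₁/T₂)² = (a₁/a₂)³ ⇒ a₂ = a₁ · (T₂/T₁)^(2/3).
T₂/T₁ = 0.8377 / 277603 = 3.01762e-06.
a₂ = 6.709e+09 · (3.01762e-06)^(2/3) m ≈ 1.401e+06 m = 1.401 Mm.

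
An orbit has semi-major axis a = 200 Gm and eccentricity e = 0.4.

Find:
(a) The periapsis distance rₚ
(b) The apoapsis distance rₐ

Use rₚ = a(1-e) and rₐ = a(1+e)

Convert to SI: a = 200 Gm = 2e+11 m.
(a) rₚ = a(1 − e) = 2e+11 · (1 − 0.4) = 2e+11 · 0.6 ≈ 1.2e+11 m = 120 Gm.
(b) rₐ = a(1 + e) = 2e+11 · (1 + 0.4) = 2e+11 · 1.4 ≈ 2.8e+11 m = 280 Gm.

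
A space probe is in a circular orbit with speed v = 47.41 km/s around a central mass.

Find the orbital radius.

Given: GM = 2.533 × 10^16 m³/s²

Convert to SI: v = 47.41 km/s = 47410 m/s.
For a circular orbit, v² = GM / r, so r = GM / v².
r = 2.533e+16 / (47410)² m ≈ 1.127e+07 m = 11.27 Mm.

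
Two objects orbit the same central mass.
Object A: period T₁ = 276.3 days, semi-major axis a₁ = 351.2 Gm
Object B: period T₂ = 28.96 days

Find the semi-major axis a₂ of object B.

Convert to SI: T₁ = 276.3 days = 2.38723e+07 s; a₁ = 351.2 Gm = 3.512e+11 m; T₂ = 28.96 days = 2.50214e+06 s.
Kepler's third law: (T₁/T₂)² = (a₁/a₂)³ ⇒ a₂ = a₁ · (T₂/T₁)^(2/3).
T₂/T₁ = 2.50214e+06 / 2.38723e+07 = 0.104814.
a₂ = 3.512e+11 · (0.104814)^(2/3) m ≈ 7.807e+10 m = 78.07 Gm.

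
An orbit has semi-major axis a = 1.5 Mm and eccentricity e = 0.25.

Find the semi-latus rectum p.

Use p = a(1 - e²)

Convert to SI: a = 1.5 Mm = 1.5e+06 m.
p = a (1 − e²).
p = 1.5e+06 · (1 − (0.25)²) = 1.5e+06 · 0.9375 ≈ 1.406e+06 m = 1.406 Mm.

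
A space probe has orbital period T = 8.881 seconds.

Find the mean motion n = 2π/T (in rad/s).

n = 2π / T.
n = 2π / 8.881 s ≈ 0.7075 rad/s.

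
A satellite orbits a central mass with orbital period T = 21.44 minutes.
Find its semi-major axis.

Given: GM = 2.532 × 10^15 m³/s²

Convert to SI: T = 21.44 minutes = 1286.4 s.
Invert Kepler's third law: a = (GM · T² / (4π²))^(1/3).
Substituting T = 1286.4 s and GM = 2.532e+15 m³/s²:
a = (2.532e+15 · (1286.4)² / (4π²))^(1/3) m
a ≈ 4.735e+06 m = 4.735 Mm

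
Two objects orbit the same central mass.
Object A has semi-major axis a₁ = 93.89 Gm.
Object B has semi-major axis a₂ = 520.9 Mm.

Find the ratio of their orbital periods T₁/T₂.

Convert to SI: a₁ = 93.89 Gm = 9.389e+10 m; a₂ = 520.9 Mm = 5.209e+08 m.
From Kepler's third law, (T₁/T₂)² = (a₁/a₂)³, so T₁/T₂ = (a₁/a₂)^(3/2).
a₁/a₂ = 9.389e+10 / 5.209e+08 = 180.246.
T₁/T₂ = (180.246)^(3/2) ≈ 2420.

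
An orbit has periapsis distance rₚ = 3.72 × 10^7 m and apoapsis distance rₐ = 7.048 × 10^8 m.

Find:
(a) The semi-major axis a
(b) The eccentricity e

(a) a = (rₚ + rₐ) / 2 = (3.72e+07 + 7.048e+08) / 2 ≈ 3.71e+08 m = 3.71 × 10^8 m.
(b) e = (rₐ − rₚ) / (rₐ + rₚ) = (7.048e+08 − 3.72e+07) / (7.048e+08 + 3.72e+07) ≈ 0.8997.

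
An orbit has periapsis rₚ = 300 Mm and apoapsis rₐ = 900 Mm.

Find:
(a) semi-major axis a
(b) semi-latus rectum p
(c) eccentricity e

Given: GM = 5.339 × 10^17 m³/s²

Convert to SI: rₚ = 300 Mm = 3e+08 m; rₐ = 900 Mm = 9e+08 m.
(a) a = (rₚ + rₐ)/2 = (3e+08 + 9e+08)/2 ≈ 6e+08 m
(b) From a = (rₚ + rₐ)/2 = 6e+08 m and e = (rₐ − rₚ)/(rₐ + rₚ) = 0.5, p = a(1 − e²) = 6e+08 · (1 − (0.5)²) ≈ 4.5e+08 m
(c) e = (rₐ − rₚ)/(rₐ + rₚ) = (9e+08 − 3e+08)/(9e+08 + 3e+08) ≈ 0.5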